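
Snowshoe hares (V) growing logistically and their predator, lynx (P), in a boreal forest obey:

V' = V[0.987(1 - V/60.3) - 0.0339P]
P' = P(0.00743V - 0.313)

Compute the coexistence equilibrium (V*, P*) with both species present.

From dP/dt = 0 with P > 0: 0.00743V* = 0.313, so V* = 42.1.
Substitute into dV/dt = 0: 0.987(1 - 42.1/60.3) = 0.0339P*.
The bracket is 0.301, giving P* = 0.297/0.0339 = 8.77.

V* ≈ 42.1, P* ≈ 8.77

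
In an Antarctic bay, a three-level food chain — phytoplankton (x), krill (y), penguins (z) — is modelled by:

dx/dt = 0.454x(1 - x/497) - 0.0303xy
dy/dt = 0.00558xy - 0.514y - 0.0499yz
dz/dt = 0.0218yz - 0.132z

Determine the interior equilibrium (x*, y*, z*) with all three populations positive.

From dz/dt = 0: 0.0218y* = 0.132, so y* = 6.06.
From dx/dt = 0: 0.454(1 - x*/497) = 0.0303·6.06, giving x* = 497·(1 - 0.404) = 296.
From dy/dt = 0: 0.00558·296 - 0.514 = 0.0499z*, so z* = 1.14/0.0499 = 22.8.

x* ≈ 296, y* ≈ 6.06, z* ≈ 22.8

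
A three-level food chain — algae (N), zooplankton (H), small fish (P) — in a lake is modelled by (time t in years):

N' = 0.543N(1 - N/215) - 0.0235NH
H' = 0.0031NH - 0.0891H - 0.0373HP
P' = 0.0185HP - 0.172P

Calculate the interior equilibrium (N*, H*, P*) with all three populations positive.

From dP/dt = 0: 0.0185H* = 0.172, so H* = 9.3.
From dN/dt = 0: 0.543(1 - N*/215) = 0.0235·9.3, giving N* = 215·(1 - 0.402) = 128.
From dH/dt = 0: 0.0031·128 - 0.0891 = 0.0373P*, so P* = 0.309/0.0373 = 8.29.

N* ≈ 128, H* ≈ 9.3, P* ≈ 8.29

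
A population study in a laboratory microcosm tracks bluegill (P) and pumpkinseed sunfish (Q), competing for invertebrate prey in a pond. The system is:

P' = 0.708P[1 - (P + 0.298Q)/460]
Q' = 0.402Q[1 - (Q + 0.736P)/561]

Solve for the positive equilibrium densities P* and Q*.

Setting both brackets to zero gives the nullclines P + 0.298Q = 460 and 0.736P + Q = 561.
Substituting Q = 561 - 0.736P into the first: P(1 - 0.298·0.736) = 460 - 0.298·561.
So P* = 293/0.781 = 375, and then Q* = 561 - 0.736·375 = 285.

P* ≈ 375, Q* ≈ 285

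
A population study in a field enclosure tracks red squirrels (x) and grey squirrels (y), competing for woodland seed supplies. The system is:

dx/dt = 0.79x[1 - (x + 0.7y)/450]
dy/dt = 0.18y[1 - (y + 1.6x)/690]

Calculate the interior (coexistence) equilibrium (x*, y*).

Setting both brackets to zero gives the nullclines x + 0.7y = 450 and 1.6x + y = 690.
Substituting y = 690 - 1.6x into the first: x(1 - 0.7·1.6) = 450 - 0.7·690.
So x* = -33/-0.12 = 275, and then y* = 690 - 1.6·275 = 250.

x* ≈ 275, y* ≈ 250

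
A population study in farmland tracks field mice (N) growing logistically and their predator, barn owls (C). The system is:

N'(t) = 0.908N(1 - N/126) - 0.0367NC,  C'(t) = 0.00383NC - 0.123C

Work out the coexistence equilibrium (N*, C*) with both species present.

From dC/dt = 0 with C > 0: 0.00383N* = 0.123, so N* = 32.1.
Substitute into dN/dt = 0: 0.908(1 - 32.1/126) = 0.0367C*.
The bracket is 0.745, giving C* = 0.677/0.0367 = 18.4.

N* ≈ 32.1, C* ≈ 18.4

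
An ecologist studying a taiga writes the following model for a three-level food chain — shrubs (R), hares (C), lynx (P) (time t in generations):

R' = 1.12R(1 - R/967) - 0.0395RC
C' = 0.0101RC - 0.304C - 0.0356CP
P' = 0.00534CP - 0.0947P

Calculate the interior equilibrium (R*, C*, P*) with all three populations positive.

From dP/dt = 0: 0.00534C* = 0.0947, so C* = 17.7.
From dR/dt = 0: 1.12(1 - R*/967) = 0.0395·17.7, giving R* = 967·(1 - 0.625) = 362.
From dC/dt = 0: 0.0101·362 - 0.304 = 0.0356P*, so P* = 3.35/0.0356 = 94.2.

R* ≈ 362, C* ≈ 17.7, P* ≈ 94.2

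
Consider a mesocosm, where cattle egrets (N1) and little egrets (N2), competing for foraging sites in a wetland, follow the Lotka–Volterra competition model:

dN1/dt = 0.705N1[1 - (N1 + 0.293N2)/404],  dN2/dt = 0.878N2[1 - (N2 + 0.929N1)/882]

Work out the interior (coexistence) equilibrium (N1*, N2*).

Setting both brackets to zero gives the nullclines N1 + 0.293N2 = 404 and 0.929N1 + N2 = 882.
Substituting N2 = 882 - 0.929N1 into the first: N1(1 - 0.293·0.929) = 404 - 0.293·882.
So N1* = 146/0.728 = 200, and then N2* = 882 - 0.929·200 = 696.

N1* ≈ 200, N2* ≈ 696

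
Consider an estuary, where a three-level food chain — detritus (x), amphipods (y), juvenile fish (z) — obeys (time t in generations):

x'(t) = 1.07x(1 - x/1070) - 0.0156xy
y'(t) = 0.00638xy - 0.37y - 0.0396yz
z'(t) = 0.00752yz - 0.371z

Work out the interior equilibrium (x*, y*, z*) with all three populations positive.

x* ≈ 300, y* ≈ 49.3, z* ≈ 39

From dz/dt = 0: 0.00752y* = 0.371, so y* = 49.3.
From dx/dt = 0: 1.07(1 - x*/1070) = 0.0156·49.3, giving x* = 1070·(1 - 0.719) = 300.
From dy/dt = 0: 0.00638·300 - 0.37 = 0.0396z*, so z* = 1.55/0.0396 = 39.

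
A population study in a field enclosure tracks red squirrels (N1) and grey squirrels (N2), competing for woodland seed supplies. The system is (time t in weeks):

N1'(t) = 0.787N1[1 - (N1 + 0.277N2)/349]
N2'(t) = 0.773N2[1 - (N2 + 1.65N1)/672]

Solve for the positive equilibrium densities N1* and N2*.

N1* ≈ 300, N2* ≈ 177

Setting both brackets to zero gives the nullclines N1 + 0.277N2 = 349 and 1.65N1 + N2 = 672.
Substituting N2 = 672 - 1.65N1 into the first: N1(1 - 0.277·1.65) = 349 - 0.277·672.
So N1* = 163/0.543 = 300, and then N2* = 672 - 1.65·300 = 177.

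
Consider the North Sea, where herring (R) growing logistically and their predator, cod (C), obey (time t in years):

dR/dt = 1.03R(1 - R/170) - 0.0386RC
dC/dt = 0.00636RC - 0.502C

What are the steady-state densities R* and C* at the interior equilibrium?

From dC/dt = 0 with C > 0: 0.00636R* = 0.502, so R* = 78.9.
Substitute into dR/dt = 0: 1.03(1 - 78.9/170) = 0.0386C*.
The bracket is 0.536, giving C* = 0.552/0.0386 = 14.3.

R* ≈ 78.9, C* ≈ 14.3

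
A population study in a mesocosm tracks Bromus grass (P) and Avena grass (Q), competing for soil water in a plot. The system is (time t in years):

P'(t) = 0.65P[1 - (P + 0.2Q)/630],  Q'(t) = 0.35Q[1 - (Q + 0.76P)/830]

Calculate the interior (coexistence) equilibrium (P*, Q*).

Setting both brackets to zero gives the nullclines P + 0.2Q = 630 and 0.76P + Q = 830.
Substituting Q = 830 - 0.76P into the first: P(1 - 0.2·0.76) = 630 - 0.2·830.
So P* = 464/0.848 = 547, and then Q* = 830 - 0.76·547 = 414.

P* ≈ 547, Q* ≈ 414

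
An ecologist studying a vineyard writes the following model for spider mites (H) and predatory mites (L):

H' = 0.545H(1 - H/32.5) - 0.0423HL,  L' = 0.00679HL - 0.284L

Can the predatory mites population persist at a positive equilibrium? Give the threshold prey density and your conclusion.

The predator equation gives dL/dt > 0 only when H > 0.284/0.00679 = 41.8.
Without the predator, H → K = 32.5. Since 32.5 < 41.8, the predator cannot invade.

Threshold H = 41.8; K < 41.8, so no, the predator goes extinct.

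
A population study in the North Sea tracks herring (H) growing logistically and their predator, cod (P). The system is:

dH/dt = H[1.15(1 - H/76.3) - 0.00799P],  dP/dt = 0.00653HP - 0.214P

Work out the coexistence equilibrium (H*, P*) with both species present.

H* ≈ 32.8, P* ≈ 82.1

From dP/dt = 0 with P > 0: 0.00653H* = 0.214, so H* = 32.8.
Substitute into dH/dt = 0: 1.15(1 - 32.8/76.3) = 0.00799P*.
The bracket is 0.57, giving P* = 0.656/0.00799 = 82.1.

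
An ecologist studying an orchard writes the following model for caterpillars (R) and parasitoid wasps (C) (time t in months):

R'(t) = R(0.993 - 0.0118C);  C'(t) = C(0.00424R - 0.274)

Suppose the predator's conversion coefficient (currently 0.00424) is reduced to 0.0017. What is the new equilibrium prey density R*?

At the interior fixed point, setting dC/dt = 0 with C > 0 fixes R* = (predator death rate)/(RC coefficient) — independent of the other coefficients.
With the change, R* = 0.274/0.0017 = 161; it rises from 64.6.

R* ≈ 161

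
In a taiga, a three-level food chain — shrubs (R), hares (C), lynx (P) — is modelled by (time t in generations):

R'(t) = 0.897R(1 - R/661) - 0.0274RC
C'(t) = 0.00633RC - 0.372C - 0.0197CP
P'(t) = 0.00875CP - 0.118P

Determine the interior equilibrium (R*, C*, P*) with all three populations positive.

R* ≈ 389, C* ≈ 13.5, P* ≈ 106

From dP/dt = 0: 0.00875C* = 0.118, so C* = 13.5.
From dR/dt = 0: 0.897(1 - R*/661) = 0.0274·13.5, giving R* = 661·(1 - 0.412) = 389.
From dC/dt = 0: 0.00633·389 - 0.372 = 0.0197P*, so P* = 2.09/0.0197 = 106.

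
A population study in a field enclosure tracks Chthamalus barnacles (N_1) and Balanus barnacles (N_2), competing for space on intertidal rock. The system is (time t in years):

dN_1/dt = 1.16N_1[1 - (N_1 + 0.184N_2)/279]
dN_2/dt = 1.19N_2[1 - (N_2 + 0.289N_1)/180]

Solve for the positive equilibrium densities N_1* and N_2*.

N_1* ≈ 260, N_2* ≈ 105

Setting both brackets to zero gives the nullclines N_1 + 0.184N_2 = 279 and 0.289N_1 + N_2 = 180.
Substituting N_2 = 180 - 0.289N_1 into the first: N_1(1 - 0.184·0.289) = 279 - 0.184·180.
So N_1* = 246/0.947 = 260, and then N_2* = 180 - 0.289·260 = 105.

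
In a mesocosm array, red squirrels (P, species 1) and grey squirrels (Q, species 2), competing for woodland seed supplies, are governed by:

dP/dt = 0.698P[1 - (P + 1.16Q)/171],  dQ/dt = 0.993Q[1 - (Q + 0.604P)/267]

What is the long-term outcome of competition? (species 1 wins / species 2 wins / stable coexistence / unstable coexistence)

species 2 excludes species 1

Compare the nullcline intercepts: K1/α12 = 171/1.16 = 147 < K2 = 267; K2/α21 = 267/0.604 = 442 > K1 = 171.
Since the inequalities point opposite ways, species 2 can invade but species 1 cannot.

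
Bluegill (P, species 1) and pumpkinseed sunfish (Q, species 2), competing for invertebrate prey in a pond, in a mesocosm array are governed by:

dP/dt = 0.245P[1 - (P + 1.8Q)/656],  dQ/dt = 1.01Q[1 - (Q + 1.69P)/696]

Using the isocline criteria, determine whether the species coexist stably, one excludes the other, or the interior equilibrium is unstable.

unstable coexistence (outcome depends on initial conditions)

Compare the nullcline intercepts: K1/α12 = 656/1.8 = 364 < K2 = 696; K2/α21 = 696/1.69 = 412 < K1 = 656.
Since both are reversed, neither can invade when rare; the interior point is a saddle.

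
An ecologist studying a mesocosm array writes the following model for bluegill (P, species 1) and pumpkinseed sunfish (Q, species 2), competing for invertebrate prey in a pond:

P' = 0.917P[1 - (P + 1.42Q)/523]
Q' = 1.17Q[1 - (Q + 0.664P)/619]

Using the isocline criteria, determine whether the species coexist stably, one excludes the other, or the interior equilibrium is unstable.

species 2 excludes species 1

Compare the nullcline intercepts: K1/α12 = 523/1.42 = 368 < K2 = 619; K2/α21 = 619/0.664 = 932 > K1 = 523.
Since the inequalities point opposite ways, species 2 can invade but species 1 cannot.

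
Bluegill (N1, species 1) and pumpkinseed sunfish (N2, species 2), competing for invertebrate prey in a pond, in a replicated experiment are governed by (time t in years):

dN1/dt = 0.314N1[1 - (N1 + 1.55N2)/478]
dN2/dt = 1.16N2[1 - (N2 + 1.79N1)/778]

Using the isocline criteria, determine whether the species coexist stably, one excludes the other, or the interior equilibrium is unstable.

Compare the nullcline intercepts: K1/α12 = 478/1.55 = 308 < K2 = 778; K2/α21 = 778/1.79 = 435 < K1 = 478.
Since both are reversed, neither can invade when rare; the interior point is a saddle.

unstable coexistence (outcome depends on initial conditions)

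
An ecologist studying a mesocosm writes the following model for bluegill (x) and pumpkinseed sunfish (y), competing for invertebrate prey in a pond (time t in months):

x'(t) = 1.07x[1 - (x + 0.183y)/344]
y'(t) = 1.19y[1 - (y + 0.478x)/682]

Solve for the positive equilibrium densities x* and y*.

Setting both brackets to zero gives the nullclines x + 0.183y = 344 and 0.478x + y = 682.
Substituting y = 682 - 0.478x into the first: x(1 - 0.183·0.478) = 344 - 0.183·682.
So x* = 219/0.913 = 240, and then y* = 682 - 0.478·240 = 567.

x* ≈ 240, y* ≈ 567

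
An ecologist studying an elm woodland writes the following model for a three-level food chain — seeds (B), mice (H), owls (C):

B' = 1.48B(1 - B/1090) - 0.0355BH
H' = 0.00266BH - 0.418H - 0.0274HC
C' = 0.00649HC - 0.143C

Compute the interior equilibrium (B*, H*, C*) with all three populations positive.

From dC/dt = 0: 0.00649H* = 0.143, so H* = 22.
From dB/dt = 0: 1.48(1 - B*/1090) = 0.0355·22, giving B* = 1090·(1 - 0.529) = 514.
From dH/dt = 0: 0.00266·514 - 0.418 = 0.0274C*, so C* = 0.949/0.0274 = 34.6.

B* ≈ 514, H* ≈ 22, C* ≈ 34.6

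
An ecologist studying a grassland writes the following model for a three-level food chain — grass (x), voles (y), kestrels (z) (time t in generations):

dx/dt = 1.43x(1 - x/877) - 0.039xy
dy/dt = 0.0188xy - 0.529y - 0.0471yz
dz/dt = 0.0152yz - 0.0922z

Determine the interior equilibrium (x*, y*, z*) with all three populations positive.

x* ≈ 732, y* ≈ 6.07, z* ≈ 281

From dz/dt = 0: 0.0152y* = 0.0922, so y* = 6.07.
From dx/dt = 0: 1.43(1 - x*/877) = 0.039·6.07, giving x* = 877·(1 - 0.165) = 732.
From dy/dt = 0: 0.0188·732 - 0.529 = 0.0471z*, so z* = 13.2/0.0471 = 281.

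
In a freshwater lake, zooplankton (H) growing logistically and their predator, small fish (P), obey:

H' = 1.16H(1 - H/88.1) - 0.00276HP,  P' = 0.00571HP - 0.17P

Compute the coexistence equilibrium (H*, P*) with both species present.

From dP/dt = 0 with P > 0: 0.00571H* = 0.17, so H* = 29.8.
Substitute into dH/dt = 0: 1.16(1 - 29.8/88.1) = 0.00276P*.
The bracket is 0.662, giving P* = 0.768/0.00276 = 278.

H* ≈ 29.8, P* ≈ 278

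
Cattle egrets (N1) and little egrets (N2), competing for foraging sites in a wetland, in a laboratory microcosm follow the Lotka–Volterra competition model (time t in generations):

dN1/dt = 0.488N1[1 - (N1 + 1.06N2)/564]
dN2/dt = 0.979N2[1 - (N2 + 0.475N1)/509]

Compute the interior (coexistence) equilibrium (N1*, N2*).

Setting both brackets to zero gives the nullclines N1 + 1.06N2 = 564 and 0.475N1 + N2 = 509.
Substituting N2 = 509 - 0.475N1 into the first: N1(1 - 1.06·0.475) = 564 - 1.06·509.
So N1* = 24.5/0.497 = 49.3, and then N2* = 509 - 0.475·49.3 = 486.

N1* ≈ 49.3, N2* ≈ 486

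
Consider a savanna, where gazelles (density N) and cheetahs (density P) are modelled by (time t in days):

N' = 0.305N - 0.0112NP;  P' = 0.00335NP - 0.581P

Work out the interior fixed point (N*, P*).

N* ≈ 173, P* ≈ 27.2

Set dP/dt = 0 with P > 0: 0.00335N - 0.581 = 0, so N* = 0.581/0.00335 = 173.
Set dN/dt = 0 with N > 0: 0.305 - 0.0112P = 0, so P* = 0.305/0.0112 = 27.2.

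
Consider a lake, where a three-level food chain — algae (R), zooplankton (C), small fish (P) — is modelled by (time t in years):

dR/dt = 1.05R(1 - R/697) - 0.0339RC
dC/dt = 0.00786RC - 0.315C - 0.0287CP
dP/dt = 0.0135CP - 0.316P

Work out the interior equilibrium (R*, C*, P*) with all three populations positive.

R* ≈ 170, C* ≈ 23.4, P* ≈ 35.7

From dP/dt = 0: 0.0135C* = 0.316, so C* = 23.4.
From dR/dt = 0: 1.05(1 - R*/697) = 0.0339·23.4, giving R* = 697·(1 - 0.756) = 170.
From dC/dt = 0: 0.00786·170 - 0.315 = 0.0287P*, so P* = 1.02/0.0287 = 35.7.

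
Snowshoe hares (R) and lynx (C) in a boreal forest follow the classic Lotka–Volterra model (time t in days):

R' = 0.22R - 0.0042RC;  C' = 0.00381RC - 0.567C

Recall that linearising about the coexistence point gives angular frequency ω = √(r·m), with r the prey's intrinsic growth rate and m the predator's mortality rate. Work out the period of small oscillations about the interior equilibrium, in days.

T ≈ 17.8 days

Here r = 0.22 and m = 0.567, so r·m = 0.125.
ω = √0.125 = 0.353 per day, hence T = 2π/ω ≈ 17.8 days.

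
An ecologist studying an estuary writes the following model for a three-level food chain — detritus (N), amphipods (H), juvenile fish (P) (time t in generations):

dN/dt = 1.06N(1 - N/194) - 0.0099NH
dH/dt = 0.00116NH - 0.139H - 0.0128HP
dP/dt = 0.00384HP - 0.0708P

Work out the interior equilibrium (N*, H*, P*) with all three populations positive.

From dP/dt = 0: 0.00384H* = 0.0708, so H* = 18.4.
From dN/dt = 0: 1.06(1 - N*/194) = 0.0099·18.4, giving N* = 194·(1 - 0.172) = 161.
From dH/dt = 0: 0.00116·161 - 0.139 = 0.0128P*, so P* = 0.0473/0.0128 = 3.69.

N* ≈ 161, H* ≈ 18.4, P* ≈ 3.69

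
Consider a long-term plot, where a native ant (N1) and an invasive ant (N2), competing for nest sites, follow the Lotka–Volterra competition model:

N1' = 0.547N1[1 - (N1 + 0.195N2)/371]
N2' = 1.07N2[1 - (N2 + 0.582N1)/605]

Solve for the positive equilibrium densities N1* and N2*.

Setting both brackets to zero gives the nullclines N1 + 0.195N2 = 371 and 0.582N1 + N2 = 605.
Substituting N2 = 605 - 0.582N1 into the first: N1(1 - 0.195·0.582) = 371 - 0.195·605.
So N1* = 253/0.887 = 285, and then N2* = 605 - 0.582·285 = 439.

N1* ≈ 285, N2* ≈ 439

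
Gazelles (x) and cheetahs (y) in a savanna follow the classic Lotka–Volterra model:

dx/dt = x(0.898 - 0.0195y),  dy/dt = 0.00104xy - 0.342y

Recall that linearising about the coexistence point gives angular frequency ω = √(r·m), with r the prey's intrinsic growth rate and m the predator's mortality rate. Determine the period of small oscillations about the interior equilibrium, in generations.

Here r = 0.898 and m = 0.342, so r·m = 0.307.
ω = √0.307 = 0.554 per generation, hence T = 2π/ω ≈ 11.3 generations.

T ≈ 11.3 generations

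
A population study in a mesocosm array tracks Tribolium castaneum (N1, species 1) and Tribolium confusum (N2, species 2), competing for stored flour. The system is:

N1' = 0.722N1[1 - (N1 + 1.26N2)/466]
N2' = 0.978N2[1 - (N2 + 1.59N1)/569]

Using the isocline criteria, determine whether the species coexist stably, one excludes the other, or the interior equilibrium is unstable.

unstable coexistence (outcome depends on initial conditions)

Compare the nullcline intercepts: K1/α12 = 466/1.26 = 370 < K2 = 569; K2/α21 = 569/1.59 = 358 < K1 = 466.
Since both are reversed, neither can invade when rare; the interior point is a saddle.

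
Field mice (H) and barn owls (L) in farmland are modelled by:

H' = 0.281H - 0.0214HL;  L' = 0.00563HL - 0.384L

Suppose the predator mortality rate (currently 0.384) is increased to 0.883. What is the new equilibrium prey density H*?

At the interior fixed point, setting dL/dt = 0 with L > 0 fixes H* = (predator death rate)/(HL coefficient) — independent of the other coefficients.
With the change, H* = 0.883/0.00563 = 157; it rises from 68.2.

H* ≈ 157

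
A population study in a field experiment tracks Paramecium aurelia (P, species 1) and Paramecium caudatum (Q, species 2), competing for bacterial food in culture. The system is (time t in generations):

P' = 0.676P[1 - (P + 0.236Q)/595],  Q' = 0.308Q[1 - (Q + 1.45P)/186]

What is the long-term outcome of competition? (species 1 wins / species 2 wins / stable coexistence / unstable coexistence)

Compare the nullcline intercepts: K1/α12 = 595/0.236 = 2520 > K2 = 186; K2/α21 = 186/1.45 = 128 < K1 = 595.
Since the inequalities point opposite ways, species 1 can invade but species 2 cannot.

species 1 excludes species 2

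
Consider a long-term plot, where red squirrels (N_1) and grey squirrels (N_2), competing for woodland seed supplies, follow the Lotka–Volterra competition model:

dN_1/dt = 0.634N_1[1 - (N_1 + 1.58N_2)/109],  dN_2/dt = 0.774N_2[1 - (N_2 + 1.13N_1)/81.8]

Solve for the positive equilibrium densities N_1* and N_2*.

N_1* ≈ 25.8, N_2* ≈ 52.7

Setting both brackets to zero gives the nullclines N_1 + 1.58N_2 = 109 and 1.13N_1 + N_2 = 81.8.
Substituting N_2 = 81.8 - 1.13N_1 into the first: N_1(1 - 1.58·1.13) = 109 - 1.58·81.8.
So N_1* = -20.2/-0.785 = 25.8, and then N_2* = 81.8 - 1.13·25.8 = 52.7.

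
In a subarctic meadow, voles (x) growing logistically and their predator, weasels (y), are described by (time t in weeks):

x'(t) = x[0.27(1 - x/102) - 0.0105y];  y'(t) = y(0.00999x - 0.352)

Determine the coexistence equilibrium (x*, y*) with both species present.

From dy/dt = 0 with y > 0: 0.00999x* = 0.352, so x* = 35.2.
Substitute into dx/dt = 0: 0.27(1 - 35.2/102) = 0.0105y*.
The bracket is 0.655, giving y* = 0.177/0.0105 = 16.8.

x* ≈ 35.2, y* ≈ 16.8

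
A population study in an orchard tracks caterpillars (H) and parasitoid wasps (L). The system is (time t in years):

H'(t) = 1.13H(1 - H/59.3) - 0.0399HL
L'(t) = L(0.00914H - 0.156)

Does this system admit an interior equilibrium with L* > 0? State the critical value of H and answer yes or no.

The predator equation gives dL/dt > 0 only when H > 0.156/0.00914 = 17.1.
Without the predator, H → K = 59.3. Since 59.3 > 17.1, the predator can invade and persist.

Threshold H = 17.1; K > 17.1, so yes, the predator persists.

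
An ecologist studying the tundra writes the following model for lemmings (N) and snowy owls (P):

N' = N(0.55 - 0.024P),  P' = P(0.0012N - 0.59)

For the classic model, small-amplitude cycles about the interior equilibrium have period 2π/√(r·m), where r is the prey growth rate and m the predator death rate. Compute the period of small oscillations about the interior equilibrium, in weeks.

T ≈ 11 weeks

Here r = 0.55 and m = 0.59, so r·m = 0.325.
ω = √0.325 = 0.57 per week, hence T = 2π/ω ≈ 11 weeks.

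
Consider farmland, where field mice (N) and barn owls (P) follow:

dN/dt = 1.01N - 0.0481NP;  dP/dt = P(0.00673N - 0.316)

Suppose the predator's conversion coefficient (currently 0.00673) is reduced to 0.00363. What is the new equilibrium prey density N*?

N* ≈ 87.1

At the interior fixed point, setting dP/dt = 0 with P > 0 fixes N* = (predator death rate)/(NP coefficient) — independent of the other coefficients.
With the change, N* = 0.316/0.00363 = 87.1; it rises from 47.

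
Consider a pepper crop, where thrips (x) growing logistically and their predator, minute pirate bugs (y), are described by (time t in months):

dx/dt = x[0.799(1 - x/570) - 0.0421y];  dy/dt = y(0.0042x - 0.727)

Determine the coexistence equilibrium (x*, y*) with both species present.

From dy/dt = 0 with y > 0: 0.0042x* = 0.727, so x* = 173.
Substitute into dx/dt = 0: 0.799(1 - 173/570) = 0.0421y*.
The bracket is 0.696, giving y* = 0.556/0.0421 = 13.2.

x* ≈ 173, y* ≈ 13.2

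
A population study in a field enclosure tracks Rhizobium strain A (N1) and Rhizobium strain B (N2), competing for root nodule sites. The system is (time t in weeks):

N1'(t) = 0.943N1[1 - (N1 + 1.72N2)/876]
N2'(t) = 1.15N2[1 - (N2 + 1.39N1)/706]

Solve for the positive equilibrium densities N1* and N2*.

N1* ≈ 243, N2* ≈ 368

Setting both brackets to zero gives the nullclines N1 + 1.72N2 = 876 and 1.39N1 + N2 = 706.
Substituting N2 = 706 - 1.39N1 into the first: N1(1 - 1.72·1.39) = 876 - 1.72·706.
So N1* = -338/-1.39 = 243, and then N2* = 706 - 1.39·243 = 368.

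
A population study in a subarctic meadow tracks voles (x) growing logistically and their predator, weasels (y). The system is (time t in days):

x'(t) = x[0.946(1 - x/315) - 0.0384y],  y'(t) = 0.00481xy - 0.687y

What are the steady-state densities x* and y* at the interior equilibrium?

From dy/dt = 0 with y > 0: 0.00481x* = 0.687, so x* = 143.
Substitute into dx/dt = 0: 0.946(1 - 143/315) = 0.0384y*.
The bracket is 0.547, giving y* = 0.517/0.0384 = 13.5.

x* ≈ 143, y* ≈ 13.5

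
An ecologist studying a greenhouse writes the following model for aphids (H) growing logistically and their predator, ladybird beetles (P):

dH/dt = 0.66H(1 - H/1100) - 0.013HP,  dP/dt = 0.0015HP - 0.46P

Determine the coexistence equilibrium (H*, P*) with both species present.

From dP/dt = 0 with P > 0: 0.0015H* = 0.46, so H* = 307.
Substitute into dH/dt = 0: 0.66(1 - 307/1100) = 0.013P*.
The bracket is 0.721, giving P* = 0.476/0.013 = 36.6.

H* ≈ 307, P* ≈ 36.6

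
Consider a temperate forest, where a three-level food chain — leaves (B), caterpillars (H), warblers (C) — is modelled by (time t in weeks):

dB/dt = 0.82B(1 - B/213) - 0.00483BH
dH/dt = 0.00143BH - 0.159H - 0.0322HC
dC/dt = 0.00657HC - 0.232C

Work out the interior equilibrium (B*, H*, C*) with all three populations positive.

From dC/dt = 0: 0.00657H* = 0.232, so H* = 35.3.
From dB/dt = 0: 0.82(1 - B*/213) = 0.00483·35.3, giving B* = 213·(1 - 0.208) = 169.
From dH/dt = 0: 0.00143·169 - 0.159 = 0.0322C*, so C* = 0.0822/0.0322 = 2.55.

B* ≈ 169, H* ≈ 35.3, C* ≈ 2.55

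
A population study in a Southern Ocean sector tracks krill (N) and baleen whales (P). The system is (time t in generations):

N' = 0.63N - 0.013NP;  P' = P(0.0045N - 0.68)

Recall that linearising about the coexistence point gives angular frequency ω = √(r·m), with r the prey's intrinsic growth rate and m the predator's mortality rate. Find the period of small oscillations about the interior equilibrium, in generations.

T ≈ 9.6 generations

Here r = 0.63 and m = 0.68, so r·m = 0.428.
ω = √0.428 = 0.655 per generation, hence T = 2π/ω ≈ 9.6 generations.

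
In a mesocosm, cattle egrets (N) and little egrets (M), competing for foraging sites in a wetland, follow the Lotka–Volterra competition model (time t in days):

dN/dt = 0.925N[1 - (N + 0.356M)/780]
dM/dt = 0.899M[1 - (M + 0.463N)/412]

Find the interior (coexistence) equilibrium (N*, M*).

Setting both brackets to zero gives the nullclines N + 0.356M = 780 and 0.463N + M = 412.
Substituting M = 412 - 0.463N into the first: N(1 - 0.356·0.463) = 780 - 0.356·412.
So N* = 633/0.835 = 758, and then M* = 412 - 0.463·758 = 60.9.

N* ≈ 758, M* ≈ 60.9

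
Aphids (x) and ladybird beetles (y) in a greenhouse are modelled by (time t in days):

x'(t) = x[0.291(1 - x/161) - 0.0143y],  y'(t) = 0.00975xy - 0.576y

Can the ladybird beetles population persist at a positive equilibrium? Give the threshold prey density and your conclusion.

The predator equation gives dy/dt > 0 only when x > 0.576/0.00975 = 59.1.
Without the predator, x → K = 161. Since 161 > 59.1, the predator can invade and persist.

Threshold x = 59.1; K > 59.1, so yes, the predator persists.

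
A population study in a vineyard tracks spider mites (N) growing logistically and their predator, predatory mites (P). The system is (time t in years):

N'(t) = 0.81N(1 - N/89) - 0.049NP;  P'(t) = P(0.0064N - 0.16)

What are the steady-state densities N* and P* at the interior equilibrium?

From dP/dt = 0 with P > 0: 0.0064N* = 0.16, so N* = 25.
Substitute into dN/dt = 0: 0.81(1 - 25/89) = 0.049P*.
The bracket is 0.719, giving P* = 0.582/0.049 = 11.9.

N* ≈ 25, P* ≈ 11.9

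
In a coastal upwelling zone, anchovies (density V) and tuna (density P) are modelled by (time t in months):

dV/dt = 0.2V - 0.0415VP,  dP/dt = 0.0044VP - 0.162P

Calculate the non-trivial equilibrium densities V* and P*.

Set dP/dt = 0 with P > 0: 0.0044V - 0.162 = 0, so V* = 0.162/0.0044 = 36.8.
Set dV/dt = 0 with V > 0: 0.2 - 0.0415P = 0, so P* = 0.2/0.0415 = 4.82.

V* ≈ 36.8, P* ≈ 4.82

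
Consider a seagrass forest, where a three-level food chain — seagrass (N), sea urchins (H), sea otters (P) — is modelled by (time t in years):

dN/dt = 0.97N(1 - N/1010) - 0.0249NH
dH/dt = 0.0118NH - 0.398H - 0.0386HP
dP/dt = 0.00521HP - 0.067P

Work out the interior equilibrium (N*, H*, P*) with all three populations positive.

N* ≈ 677, H* ≈ 12.9, P* ≈ 197

From dP/dt = 0: 0.00521H* = 0.067, so H* = 12.9.
From dN/dt = 0: 0.97(1 - N*/1010) = 0.0249·12.9, giving N* = 1010·(1 - 0.33) = 677.
From dH/dt = 0: 0.0118·677 - 0.398 = 0.0386P*, so P* = 7.59/0.0386 = 197.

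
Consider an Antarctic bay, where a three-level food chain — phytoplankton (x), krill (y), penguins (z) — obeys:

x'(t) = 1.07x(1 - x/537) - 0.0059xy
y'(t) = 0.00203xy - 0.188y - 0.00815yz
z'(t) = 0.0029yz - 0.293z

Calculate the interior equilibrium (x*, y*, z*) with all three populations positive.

x* ≈ 238, y* ≈ 101, z* ≈ 36.2

From dz/dt = 0: 0.0029y* = 0.293, so y* = 101.
From dx/dt = 0: 1.07(1 - x*/537) = 0.0059·101, giving x* = 537·(1 - 0.557) = 238.
From dy/dt = 0: 0.00203·238 - 0.188 = 0.00815z*, so z* = 0.295/0.00815 = 36.2.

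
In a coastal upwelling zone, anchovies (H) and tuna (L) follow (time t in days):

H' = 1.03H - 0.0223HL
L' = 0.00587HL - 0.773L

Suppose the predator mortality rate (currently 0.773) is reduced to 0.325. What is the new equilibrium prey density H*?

At the interior fixed point, setting dL/dt = 0 with L > 0 fixes H* = (predator death rate)/(HL coefficient) — independent of the other coefficients.
With the change, H* = 0.325/0.00587 = 55.4; it falls from 132.

H* ≈ 55.4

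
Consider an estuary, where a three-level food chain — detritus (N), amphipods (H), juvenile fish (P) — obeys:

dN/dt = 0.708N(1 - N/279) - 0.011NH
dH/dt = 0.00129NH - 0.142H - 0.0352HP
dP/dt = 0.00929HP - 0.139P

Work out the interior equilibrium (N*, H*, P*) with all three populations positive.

From dP/dt = 0: 0.00929H* = 0.139, so H* = 15.
From dN/dt = 0: 0.708(1 - N*/279) = 0.011·15, giving N* = 279·(1 - 0.232) = 214.
From dH/dt = 0: 0.00129·214 - 0.142 = 0.0352P*, so P* = 0.134/0.0352 = 3.81.

N* ≈ 214, H* ≈ 15, P* ≈ 3.81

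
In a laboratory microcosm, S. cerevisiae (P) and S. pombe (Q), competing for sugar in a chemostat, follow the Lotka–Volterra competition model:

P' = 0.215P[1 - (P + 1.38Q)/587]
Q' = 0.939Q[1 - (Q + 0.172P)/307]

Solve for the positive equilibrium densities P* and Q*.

P* ≈ 214, Q* ≈ 270

Setting both brackets to zero gives the nullclines P + 1.38Q = 587 and 0.172P + Q = 307.
Substituting Q = 307 - 0.172P into the first: P(1 - 1.38·0.172) = 587 - 1.38·307.
So P* = 163/0.763 = 214, and then Q* = 307 - 0.172·214 = 270.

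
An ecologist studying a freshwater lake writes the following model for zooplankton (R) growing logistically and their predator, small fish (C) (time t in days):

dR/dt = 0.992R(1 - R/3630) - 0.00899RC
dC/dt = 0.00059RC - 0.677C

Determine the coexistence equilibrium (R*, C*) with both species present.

R* ≈ 1150, C* ≈ 75.5

From dC/dt = 0 with C > 0: 0.00059R* = 0.677, so R* = 1150.
Substitute into dR/dt = 0: 0.992(1 - 1150/3630) = 0.00899C*.
The bracket is 0.684, giving C* = 0.678/0.00899 = 75.5.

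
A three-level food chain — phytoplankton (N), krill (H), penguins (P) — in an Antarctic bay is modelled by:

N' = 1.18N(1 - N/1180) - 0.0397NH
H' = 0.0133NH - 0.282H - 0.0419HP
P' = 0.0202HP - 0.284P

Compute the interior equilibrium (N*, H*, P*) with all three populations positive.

N* ≈ 622, H* ≈ 14.1, P* ≈ 191

From dP/dt = 0: 0.0202H* = 0.284, so H* = 14.1.
From dN/dt = 0: 1.18(1 - N*/1180) = 0.0397·14.1, giving N* = 1180·(1 - 0.473) = 622.
From dH/dt = 0: 0.0133·622 - 0.282 = 0.0419P*, so P* = 7.99/0.0419 = 191.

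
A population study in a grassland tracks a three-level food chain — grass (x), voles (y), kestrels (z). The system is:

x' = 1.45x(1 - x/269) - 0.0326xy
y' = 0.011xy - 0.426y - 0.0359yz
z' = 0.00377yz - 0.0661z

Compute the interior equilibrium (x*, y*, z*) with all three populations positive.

x* ≈ 163, y* ≈ 17.5, z* ≈ 38.1

From dz/dt = 0: 0.00377y* = 0.0661, so y* = 17.5.
From dx/dt = 0: 1.45(1 - x*/269) = 0.0326·17.5, giving x* = 269·(1 - 0.394) = 163.
From dy/dt = 0: 0.011·163 - 0.426 = 0.0359z*, so z* = 1.37/0.0359 = 38.1.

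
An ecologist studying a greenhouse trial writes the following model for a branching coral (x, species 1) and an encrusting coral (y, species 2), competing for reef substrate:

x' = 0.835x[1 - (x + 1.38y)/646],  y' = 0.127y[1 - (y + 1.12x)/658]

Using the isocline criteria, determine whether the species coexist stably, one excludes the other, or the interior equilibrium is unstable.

Compare the nullcline intercepts: K1/α12 = 646/1.38 = 468 < K2 = 658; K2/α21 = 658/1.12 = 588 < K1 = 646.
Since both are reversed, neither can invade when rare; the interior point is a saddle.

unstable coexistence (outcome depends on initial conditions)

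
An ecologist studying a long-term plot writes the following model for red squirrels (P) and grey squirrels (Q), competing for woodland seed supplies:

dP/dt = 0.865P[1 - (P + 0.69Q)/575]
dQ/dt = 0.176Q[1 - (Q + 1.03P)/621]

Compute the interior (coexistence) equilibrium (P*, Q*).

Setting both brackets to zero gives the nullclines P + 0.69Q = 575 and 1.03P + Q = 621.
Substituting Q = 621 - 1.03P into the first: P(1 - 0.69·1.03) = 575 - 0.69·621.
So P* = 147/0.289 = 506, and then Q* = 621 - 1.03·506 = 99.4.

P* ≈ 506, Q* ≈ 99.4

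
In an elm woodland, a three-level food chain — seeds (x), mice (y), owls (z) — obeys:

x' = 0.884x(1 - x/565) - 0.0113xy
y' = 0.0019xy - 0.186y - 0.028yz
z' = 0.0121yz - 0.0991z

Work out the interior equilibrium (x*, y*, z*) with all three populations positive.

From dz/dt = 0: 0.0121y* = 0.0991, so y* = 8.19.
From dx/dt = 0: 0.884(1 - x*/565) = 0.0113·8.19, giving x* = 565·(1 - 0.105) = 506.
From dy/dt = 0: 0.0019·506 - 0.186 = 0.028z*, so z* = 0.775/0.028 = 27.7.

x* ≈ 506, y* ≈ 8.19, z* ≈ 27.7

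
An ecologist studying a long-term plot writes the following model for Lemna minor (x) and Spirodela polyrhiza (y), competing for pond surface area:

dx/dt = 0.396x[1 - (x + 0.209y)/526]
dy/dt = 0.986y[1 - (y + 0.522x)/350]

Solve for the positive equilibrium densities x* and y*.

x* ≈ 508, y* ≈ 84.7

Setting both brackets to zero gives the nullclines x + 0.209y = 526 and 0.522x + y = 350.
Substituting y = 350 - 0.522x into the first: x(1 - 0.209·0.522) = 526 - 0.209·350.
So x* = 453/0.891 = 508, and then y* = 350 - 0.522·508 = 84.7.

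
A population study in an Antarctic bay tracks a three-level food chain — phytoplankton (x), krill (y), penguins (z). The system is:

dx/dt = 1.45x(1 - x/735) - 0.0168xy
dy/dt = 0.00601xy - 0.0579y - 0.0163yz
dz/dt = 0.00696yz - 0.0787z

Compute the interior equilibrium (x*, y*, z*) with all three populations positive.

x* ≈ 639, y* ≈ 11.3, z* ≈ 232

From dz/dt = 0: 0.00696y* = 0.0787, so y* = 11.3.
From dx/dt = 0: 1.45(1 - x*/735) = 0.0168·11.3, giving x* = 735·(1 - 0.131) = 639.
From dy/dt = 0: 0.00601·639 - 0.0579 = 0.0163z*, so z* = 3.78/0.0163 = 232.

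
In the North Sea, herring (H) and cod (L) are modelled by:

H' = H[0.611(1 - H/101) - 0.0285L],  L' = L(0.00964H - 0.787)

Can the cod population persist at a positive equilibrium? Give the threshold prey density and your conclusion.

The predator equation gives dL/dt > 0 only when H > 0.787/0.00964 = 81.6.
Without the predator, H → K = 101. Since 101 > 81.6, the predator can invade and persist.

Threshold H = 81.6; K > 81.6, so yes, the predator persists.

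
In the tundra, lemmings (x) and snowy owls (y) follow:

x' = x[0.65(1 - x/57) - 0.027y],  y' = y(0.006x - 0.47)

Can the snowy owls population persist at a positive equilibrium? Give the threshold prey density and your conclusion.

Threshold x = 78.3; K < 78.3, so no, the predator goes extinct.

The predator equation gives dy/dt > 0 only when x > 0.47/0.006 = 78.3.
Without the predator, x → K = 57. Since 57 < 78.3, the predator cannot invade.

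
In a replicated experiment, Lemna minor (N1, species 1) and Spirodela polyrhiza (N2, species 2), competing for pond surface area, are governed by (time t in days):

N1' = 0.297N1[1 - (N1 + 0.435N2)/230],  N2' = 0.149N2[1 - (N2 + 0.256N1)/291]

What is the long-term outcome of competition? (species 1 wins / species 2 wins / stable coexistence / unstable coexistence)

Compare the nullcline intercepts: K1/α12 = 230/0.435 = 529 > K2 = 291; K2/α21 = 291/0.256 = 1140 > K1 = 230.
Since both inequalities hold, each species can invade when rare, so the interior equilibrium is stable.

stable coexistence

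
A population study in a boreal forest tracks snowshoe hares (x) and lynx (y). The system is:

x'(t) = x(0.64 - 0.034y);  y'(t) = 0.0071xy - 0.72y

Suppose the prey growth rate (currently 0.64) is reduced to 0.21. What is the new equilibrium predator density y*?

y* ≈ 6.18

At the interior fixed point, setting dx/dt = 0 with x > 0 fixes y* = (prey growth rate)/(xy coefficient) — independent of the other coefficients.
With the change, y* = 0.21/0.034 = 6.18; it falls from 18.8.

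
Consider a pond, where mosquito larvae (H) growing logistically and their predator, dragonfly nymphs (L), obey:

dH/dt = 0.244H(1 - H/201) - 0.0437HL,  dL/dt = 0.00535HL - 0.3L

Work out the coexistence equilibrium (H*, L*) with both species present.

From dL/dt = 0 with L > 0: 0.00535H* = 0.3, so H* = 56.1.
Substitute into dH/dt = 0: 0.244(1 - 56.1/201) = 0.0437L*.
The bracket is 0.721, giving L* = 0.176/0.0437 = 4.03.

H* ≈ 56.1, L* ≈ 4.03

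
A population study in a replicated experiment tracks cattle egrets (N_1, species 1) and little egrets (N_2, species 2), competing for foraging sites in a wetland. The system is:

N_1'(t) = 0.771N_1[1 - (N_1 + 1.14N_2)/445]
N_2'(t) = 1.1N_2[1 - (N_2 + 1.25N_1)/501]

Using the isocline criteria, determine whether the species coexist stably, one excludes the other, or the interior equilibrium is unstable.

unstable coexistence (outcome depends on initial conditions)

Compare the nullcline intercepts: K1/α12 = 445/1.14 = 390 < K2 = 501; K2/α21 = 501/1.25 = 401 < K1 = 445.
Since both are reversed, neither can invade when rare; the interior point is a saddle.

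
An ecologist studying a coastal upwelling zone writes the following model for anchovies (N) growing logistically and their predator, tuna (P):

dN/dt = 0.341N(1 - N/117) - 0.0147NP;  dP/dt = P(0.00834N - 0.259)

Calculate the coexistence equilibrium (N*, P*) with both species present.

From dP/dt = 0 with P > 0: 0.00834N* = 0.259, so N* = 31.1.
Substitute into dN/dt = 0: 0.341(1 - 31.1/117) = 0.0147P*.
The bracket is 0.735, giving P* = 0.25/0.0147 = 17.

N* ≈ 31.1, P* ≈ 17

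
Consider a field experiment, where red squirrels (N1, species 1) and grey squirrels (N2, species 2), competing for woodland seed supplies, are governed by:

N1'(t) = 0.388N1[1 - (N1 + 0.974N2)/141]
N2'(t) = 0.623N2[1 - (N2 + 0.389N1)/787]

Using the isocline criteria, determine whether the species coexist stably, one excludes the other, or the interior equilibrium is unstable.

Compare the nullcline intercepts: K1/α12 = 141/0.974 = 145 < K2 = 787; K2/α21 = 787/0.389 = 2020 > K1 = 141.
Since the inequalities point opposite ways, species 2 can invade but species 1 cannot.

species 2 excludes species 1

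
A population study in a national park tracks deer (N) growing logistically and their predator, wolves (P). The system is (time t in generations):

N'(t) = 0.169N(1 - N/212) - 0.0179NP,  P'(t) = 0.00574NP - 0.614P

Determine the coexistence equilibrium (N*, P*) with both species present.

N* ≈ 107, P* ≈ 4.68

From dP/dt = 0 with P > 0: 0.00574N* = 0.614, so N* = 107.
Substitute into dN/dt = 0: 0.169(1 - 107/212) = 0.0179P*.
The bracket is 0.495, giving P* = 0.0837/0.0179 = 4.68.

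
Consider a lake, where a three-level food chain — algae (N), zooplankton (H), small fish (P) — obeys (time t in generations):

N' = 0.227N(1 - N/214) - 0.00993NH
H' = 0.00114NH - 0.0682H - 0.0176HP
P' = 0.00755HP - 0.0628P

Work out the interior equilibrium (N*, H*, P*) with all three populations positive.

N* ≈ 136, H* ≈ 8.32, P* ≈ 4.94

From dP/dt = 0: 0.00755H* = 0.0628, so H* = 8.32.
From dN/dt = 0: 0.227(1 - N*/214) = 0.00993·8.32, giving N* = 214·(1 - 0.364) = 136.
From dH/dt = 0: 0.00114·136 - 0.0682 = 0.0176P*, so P* = 0.087/0.0176 = 4.94.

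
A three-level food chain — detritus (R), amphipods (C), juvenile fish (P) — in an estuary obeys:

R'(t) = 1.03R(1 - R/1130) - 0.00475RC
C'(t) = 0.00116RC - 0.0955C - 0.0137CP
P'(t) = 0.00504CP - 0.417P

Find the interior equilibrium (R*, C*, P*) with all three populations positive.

R* ≈ 699, C* ≈ 82.7, P* ≈ 52.2

From dP/dt = 0: 0.00504C* = 0.417, so C* = 82.7.
From dR/dt = 0: 1.03(1 - R*/1130) = 0.00475·82.7, giving R* = 1130·(1 - 0.382) = 699.
From dC/dt = 0: 0.00116·699 - 0.0955 = 0.0137P*, so P* = 0.715/0.0137 = 52.2.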